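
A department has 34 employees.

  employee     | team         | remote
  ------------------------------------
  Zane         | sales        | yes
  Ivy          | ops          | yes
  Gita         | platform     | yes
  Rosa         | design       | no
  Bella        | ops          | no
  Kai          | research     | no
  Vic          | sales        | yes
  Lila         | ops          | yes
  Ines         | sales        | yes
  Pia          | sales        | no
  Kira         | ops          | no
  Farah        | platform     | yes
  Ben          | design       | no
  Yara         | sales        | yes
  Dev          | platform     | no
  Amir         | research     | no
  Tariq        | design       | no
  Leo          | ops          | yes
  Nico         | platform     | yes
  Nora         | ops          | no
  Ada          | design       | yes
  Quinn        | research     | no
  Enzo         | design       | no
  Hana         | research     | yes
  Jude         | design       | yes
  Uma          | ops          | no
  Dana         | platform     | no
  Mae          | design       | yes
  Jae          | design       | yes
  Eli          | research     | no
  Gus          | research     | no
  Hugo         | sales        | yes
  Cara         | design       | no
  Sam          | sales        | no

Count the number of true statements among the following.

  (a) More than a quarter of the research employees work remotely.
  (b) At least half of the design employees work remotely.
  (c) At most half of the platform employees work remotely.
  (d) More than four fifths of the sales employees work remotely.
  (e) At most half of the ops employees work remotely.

1

(a) research: |A| = 6, |A ∩ B| = 1; needs |A ∩ B| / |A| > 1/4 — false.
(b) design: |A| = 9, |A ∩ B| = 4; needs |A ∩ B| ≥ |A ∖ B| — false.
(c) platform: |A| = 5, |A ∩ B| = 3; needs |A ∩ B| ≤ |A ∖ B| — false.
(d) sales: |A| = 7, |A ∩ B| = 5; needs |A ∩ B| / |A| > 4/5 — false.
(e) ops: |A| = 7, |A ∩ B| = 3; needs |A ∩ B| ≤ |A ∖ B| — true.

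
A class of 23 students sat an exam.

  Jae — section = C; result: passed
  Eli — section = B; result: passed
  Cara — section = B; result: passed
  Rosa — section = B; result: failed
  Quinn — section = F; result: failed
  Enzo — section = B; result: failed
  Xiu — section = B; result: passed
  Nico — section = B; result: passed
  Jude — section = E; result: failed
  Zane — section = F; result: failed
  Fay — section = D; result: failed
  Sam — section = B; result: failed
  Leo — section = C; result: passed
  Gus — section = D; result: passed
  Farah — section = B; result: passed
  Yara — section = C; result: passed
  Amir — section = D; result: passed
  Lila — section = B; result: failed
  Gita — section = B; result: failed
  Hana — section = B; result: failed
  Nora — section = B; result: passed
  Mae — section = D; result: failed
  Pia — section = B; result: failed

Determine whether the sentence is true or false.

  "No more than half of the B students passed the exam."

The determiner here denotes the relation: |A ∩ B| ≤ |A ∖ B|.
A (the restrictor) = {Eli, Cara, Rosa, Enzo, Xiu, Nico, Sam, Farah, Lila, Gita, Hana, Nora, Pia}, |A| = 13.
A ∩ B = {Eli, Cara, Xiu, Nico, Farah, Nora}, so |A ∩ B| = 6.
A ∖ B = {Rosa, Enzo, Sam, Lila, Gita, Hana, Pia}, so |A ∖ B| = 7.
6 < 7, so the statement is true.

True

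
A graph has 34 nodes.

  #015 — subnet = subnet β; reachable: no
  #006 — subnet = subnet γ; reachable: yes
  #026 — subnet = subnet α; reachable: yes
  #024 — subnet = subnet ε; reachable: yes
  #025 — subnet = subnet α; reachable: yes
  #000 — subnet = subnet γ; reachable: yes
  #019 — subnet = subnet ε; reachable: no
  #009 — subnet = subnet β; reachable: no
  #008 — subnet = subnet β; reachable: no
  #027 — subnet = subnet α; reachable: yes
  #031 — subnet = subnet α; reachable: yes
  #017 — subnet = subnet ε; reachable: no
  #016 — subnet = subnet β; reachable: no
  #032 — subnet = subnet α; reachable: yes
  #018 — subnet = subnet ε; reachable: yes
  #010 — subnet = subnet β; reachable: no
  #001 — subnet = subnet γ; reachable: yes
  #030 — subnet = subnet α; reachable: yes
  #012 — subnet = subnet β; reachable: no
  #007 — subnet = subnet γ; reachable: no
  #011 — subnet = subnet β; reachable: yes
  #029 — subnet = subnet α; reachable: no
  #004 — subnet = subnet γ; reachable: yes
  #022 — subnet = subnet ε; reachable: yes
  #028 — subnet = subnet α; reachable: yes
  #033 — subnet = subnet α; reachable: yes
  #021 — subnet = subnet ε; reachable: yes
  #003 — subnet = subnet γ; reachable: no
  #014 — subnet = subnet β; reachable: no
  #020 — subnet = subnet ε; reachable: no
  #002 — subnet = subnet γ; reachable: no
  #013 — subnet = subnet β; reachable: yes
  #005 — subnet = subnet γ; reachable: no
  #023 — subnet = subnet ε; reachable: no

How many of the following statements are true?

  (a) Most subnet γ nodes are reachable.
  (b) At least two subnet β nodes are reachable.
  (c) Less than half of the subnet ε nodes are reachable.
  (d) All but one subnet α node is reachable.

2

(a) subnet γ: |A| = 8, |A ∩ B| = 4; needs |A ∩ B| > |A ∖ B| — false.
(b) subnet β: |A| = 9, |A ∩ B| = 2; needs |A ∩ B| ≥ 2 — true.
(c) subnet ε: |A| = 8, |A ∩ B| = 4; needs |A ∩ B| < |A ∖ B| — false.
(d) subnet α: |A| = 9, |A ∩ B| = 8; needs |A ∖ B| = 1 — true.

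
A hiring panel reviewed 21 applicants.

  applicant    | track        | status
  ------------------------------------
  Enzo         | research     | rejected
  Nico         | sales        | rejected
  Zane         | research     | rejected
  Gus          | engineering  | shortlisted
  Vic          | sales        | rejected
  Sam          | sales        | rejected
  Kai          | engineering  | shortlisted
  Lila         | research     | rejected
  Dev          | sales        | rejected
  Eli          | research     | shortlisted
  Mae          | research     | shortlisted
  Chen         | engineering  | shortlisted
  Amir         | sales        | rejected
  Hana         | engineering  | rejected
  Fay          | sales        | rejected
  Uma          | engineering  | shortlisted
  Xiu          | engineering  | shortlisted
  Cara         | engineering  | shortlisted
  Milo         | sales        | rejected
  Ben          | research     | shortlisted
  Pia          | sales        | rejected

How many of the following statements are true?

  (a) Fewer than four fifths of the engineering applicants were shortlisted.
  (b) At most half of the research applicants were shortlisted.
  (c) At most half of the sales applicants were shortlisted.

(a) engineering: |A| = 7, |A ∩ B| = 6; needs |A ∩ B| / |A| < 4/5 — false.
(b) research: |A| = 6, |A ∩ B| = 3; needs |A ∩ B| ≤ |A ∖ B| — true.
(c) sales: |A| = 8, |A ∩ B| = 0; needs |A ∩ B| ≤ |A ∖ B| — true.

2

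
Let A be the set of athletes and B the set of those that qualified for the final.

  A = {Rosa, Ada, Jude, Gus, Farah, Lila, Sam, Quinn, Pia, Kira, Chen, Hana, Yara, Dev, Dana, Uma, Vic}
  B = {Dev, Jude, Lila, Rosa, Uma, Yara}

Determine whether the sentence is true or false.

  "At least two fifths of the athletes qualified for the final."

False

Truth condition: |A ∩ B| / |A| ≥ 2/5.
|A| = 17, |A ∩ B| = 6, |A ∖ B| = 11.
|A ∩ B|/|A| = 6/17, so the statement is false.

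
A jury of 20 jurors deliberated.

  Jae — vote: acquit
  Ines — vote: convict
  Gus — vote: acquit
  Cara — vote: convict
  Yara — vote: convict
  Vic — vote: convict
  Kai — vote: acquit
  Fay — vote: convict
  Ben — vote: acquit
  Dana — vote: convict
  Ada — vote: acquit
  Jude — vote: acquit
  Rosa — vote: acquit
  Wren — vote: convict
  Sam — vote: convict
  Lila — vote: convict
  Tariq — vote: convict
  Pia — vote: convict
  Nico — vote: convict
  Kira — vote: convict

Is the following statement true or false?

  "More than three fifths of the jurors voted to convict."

'More than three fifths of the jurors voted to convict' holds iff |A ∩ B| / |A| > 3/5.
|A| = 20, |A ∩ B| = 13, |A ∖ B| = 7.
|A ∩ B|/|A| = 13/20, so the statement is true.

True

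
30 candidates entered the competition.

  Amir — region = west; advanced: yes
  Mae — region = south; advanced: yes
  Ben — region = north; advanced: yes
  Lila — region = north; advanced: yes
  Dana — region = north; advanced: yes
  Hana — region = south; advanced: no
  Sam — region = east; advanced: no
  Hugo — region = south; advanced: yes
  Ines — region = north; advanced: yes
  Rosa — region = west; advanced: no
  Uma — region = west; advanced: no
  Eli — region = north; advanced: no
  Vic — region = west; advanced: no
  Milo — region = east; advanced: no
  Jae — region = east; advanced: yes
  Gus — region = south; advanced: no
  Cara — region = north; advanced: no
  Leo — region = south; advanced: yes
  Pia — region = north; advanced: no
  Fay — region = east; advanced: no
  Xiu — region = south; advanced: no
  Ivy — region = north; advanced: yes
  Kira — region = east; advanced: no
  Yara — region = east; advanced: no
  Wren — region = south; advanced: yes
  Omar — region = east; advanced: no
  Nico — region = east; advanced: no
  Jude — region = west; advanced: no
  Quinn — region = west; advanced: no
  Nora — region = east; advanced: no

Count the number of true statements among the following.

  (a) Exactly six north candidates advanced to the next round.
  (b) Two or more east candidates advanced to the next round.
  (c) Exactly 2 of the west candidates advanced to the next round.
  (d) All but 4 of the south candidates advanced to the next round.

(a) north: |A| = 8, |A ∩ B| = 5; needs |A ∩ B| = 6 — false.
(b) east: |A| = 9, |A ∩ B| = 1; needs |A ∩ B| ≥ 2 — false.
(c) west: |A| = 6, |A ∩ B| = 1; needs |A ∩ B| = 2 — false.
(d) south: |A| = 7, |A ∩ B| = 4; needs |A ∖ B| = 4 — false.

0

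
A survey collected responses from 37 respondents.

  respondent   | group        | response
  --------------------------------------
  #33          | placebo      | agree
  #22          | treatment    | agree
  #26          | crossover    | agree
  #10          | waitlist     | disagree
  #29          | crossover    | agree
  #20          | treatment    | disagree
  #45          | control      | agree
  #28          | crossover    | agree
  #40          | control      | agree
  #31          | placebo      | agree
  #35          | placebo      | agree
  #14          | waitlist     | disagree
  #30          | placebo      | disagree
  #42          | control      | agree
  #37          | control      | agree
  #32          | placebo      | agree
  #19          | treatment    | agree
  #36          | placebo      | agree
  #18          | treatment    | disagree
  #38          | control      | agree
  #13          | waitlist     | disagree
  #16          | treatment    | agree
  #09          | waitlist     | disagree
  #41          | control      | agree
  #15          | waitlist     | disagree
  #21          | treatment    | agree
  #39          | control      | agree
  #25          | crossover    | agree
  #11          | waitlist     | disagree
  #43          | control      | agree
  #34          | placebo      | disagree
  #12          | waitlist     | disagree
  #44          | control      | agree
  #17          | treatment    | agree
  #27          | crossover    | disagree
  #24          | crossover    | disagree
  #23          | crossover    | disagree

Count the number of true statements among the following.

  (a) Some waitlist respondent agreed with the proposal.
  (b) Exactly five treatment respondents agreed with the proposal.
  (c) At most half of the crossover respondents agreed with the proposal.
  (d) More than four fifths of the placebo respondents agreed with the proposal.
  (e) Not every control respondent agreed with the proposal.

1

(a) waitlist: |A| = 7, |A ∩ B| = 0; needs A ∩ B ≠ ∅ (|A ∩ B| ≥ 1) — false.
(b) treatment: |A| = 7, |A ∩ B| = 5; needs |A ∩ B| = 5 — true.
(c) crossover: |A| = 7, |A ∩ B| = 4; needs |A ∩ B| ≤ |A ∖ B| — false.
(d) placebo: |A| = 7, |A ∩ B| = 5; needs |A ∩ B| / |A| > 4/5 — false.
(e) control: |A| = 9, |A ∩ B| = 9; needs A ⊄ B (|A ∖ B| ≥ 1) — false.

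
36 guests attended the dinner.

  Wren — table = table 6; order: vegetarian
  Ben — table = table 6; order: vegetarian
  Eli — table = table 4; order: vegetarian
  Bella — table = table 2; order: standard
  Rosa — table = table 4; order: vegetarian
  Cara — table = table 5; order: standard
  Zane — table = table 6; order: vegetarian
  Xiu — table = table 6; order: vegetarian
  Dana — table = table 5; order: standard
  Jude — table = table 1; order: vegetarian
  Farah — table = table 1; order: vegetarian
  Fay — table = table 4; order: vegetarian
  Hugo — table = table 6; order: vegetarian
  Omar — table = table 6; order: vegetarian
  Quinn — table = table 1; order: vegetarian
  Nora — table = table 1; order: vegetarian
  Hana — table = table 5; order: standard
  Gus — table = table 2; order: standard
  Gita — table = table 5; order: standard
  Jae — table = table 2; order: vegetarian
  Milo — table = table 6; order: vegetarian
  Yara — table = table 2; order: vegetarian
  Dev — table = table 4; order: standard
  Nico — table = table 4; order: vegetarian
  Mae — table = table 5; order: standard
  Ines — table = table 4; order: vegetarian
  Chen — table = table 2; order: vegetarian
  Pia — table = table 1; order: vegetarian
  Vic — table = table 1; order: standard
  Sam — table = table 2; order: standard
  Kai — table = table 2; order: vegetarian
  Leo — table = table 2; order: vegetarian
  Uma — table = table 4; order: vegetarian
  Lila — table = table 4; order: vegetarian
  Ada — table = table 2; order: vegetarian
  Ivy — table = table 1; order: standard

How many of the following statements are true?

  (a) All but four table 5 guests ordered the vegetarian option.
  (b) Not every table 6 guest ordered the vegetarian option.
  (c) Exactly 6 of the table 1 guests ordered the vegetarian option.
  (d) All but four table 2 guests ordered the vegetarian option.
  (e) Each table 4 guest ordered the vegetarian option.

0

(a) table 5: |A| = 5, |A ∩ B| = 0; needs |A ∖ B| = 4 — false.
(b) table 6: |A| = 7, |A ∩ B| = 7; needs A ⊄ B (|A ∖ B| ≥ 1) — false.
(c) table 1: |A| = 7, |A ∩ B| = 5; needs |A ∩ B| = 6 — false.
(d) table 2: |A| = 9, |A ∩ B| = 6; needs |A ∖ B| = 4 — false.
(e) table 4: |A| = 8, |A ∩ B| = 7; needs A ⊆ B, i.e. every element of A is in B (|A ∖ B| = 0) — false.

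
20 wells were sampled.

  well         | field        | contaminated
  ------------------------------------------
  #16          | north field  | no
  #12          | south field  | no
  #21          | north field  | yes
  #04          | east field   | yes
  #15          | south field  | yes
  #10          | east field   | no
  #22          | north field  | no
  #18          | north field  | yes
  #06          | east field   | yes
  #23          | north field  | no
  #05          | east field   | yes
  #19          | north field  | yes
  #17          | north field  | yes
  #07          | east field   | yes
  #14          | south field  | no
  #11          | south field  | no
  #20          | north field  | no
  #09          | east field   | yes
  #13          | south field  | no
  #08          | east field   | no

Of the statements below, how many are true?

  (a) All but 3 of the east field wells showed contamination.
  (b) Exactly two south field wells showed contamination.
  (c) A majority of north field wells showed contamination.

(a) east field: |A| = 7, |A ∩ B| = 5; needs |A ∖ B| = 3 — false.
(b) south field: |A| = 5, |A ∩ B| = 1; needs |A ∩ B| = 2 — false.
(c) north field: |A| = 8, |A ∩ B| = 4; needs |A ∩ B| > |A ∖ B| — false.

0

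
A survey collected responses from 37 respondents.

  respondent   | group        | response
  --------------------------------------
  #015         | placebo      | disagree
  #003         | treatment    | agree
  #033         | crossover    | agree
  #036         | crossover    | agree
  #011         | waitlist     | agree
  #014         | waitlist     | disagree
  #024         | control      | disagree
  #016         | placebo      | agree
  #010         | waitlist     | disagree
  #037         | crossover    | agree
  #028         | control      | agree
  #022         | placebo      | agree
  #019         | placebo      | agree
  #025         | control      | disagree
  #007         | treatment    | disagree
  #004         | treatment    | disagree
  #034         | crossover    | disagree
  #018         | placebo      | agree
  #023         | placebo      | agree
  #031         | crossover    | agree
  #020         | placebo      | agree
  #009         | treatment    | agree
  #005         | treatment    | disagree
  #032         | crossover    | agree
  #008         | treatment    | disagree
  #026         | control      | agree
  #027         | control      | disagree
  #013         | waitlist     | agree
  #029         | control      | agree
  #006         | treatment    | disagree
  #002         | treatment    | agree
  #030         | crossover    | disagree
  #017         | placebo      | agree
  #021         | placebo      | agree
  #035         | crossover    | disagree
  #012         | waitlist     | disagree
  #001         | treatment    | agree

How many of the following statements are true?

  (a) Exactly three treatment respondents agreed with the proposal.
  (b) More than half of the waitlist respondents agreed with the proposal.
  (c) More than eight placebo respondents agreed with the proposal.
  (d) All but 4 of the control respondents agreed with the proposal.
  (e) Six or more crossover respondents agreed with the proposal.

0

(a) treatment: |A| = 9, |A ∩ B| = 4; needs |A ∩ B| = 3 — false.
(b) waitlist: |A| = 5, |A ∩ B| = 2; needs |A ∩ B| > |A ∖ B| — false.
(c) placebo: |A| = 9, |A ∩ B| = 8; needs |A ∩ B| > 8 — false.
(d) control: |A| = 6, |A ∩ B| = 3; needs |A ∖ B| = 4 — false.
(e) crossover: |A| = 8, |A ∩ B| = 5; needs |A ∩ B| ≥ 6 — false.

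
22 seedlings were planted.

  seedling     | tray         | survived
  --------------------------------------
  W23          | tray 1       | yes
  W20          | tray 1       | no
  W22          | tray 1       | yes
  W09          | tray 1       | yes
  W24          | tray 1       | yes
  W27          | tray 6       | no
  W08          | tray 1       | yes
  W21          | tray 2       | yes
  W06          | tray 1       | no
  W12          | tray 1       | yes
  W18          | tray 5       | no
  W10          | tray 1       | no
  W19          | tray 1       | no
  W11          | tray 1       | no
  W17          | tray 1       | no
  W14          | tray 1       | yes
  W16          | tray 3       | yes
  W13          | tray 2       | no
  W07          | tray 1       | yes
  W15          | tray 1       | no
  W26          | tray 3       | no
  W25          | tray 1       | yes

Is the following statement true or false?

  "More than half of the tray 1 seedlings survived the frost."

The determiner here denotes the relation: |A ∩ B| > |A ∖ B|.
|A| = 16, |A ∩ B| = 9, |A ∖ B| = 7.
9 > 7, so the statement is true.

True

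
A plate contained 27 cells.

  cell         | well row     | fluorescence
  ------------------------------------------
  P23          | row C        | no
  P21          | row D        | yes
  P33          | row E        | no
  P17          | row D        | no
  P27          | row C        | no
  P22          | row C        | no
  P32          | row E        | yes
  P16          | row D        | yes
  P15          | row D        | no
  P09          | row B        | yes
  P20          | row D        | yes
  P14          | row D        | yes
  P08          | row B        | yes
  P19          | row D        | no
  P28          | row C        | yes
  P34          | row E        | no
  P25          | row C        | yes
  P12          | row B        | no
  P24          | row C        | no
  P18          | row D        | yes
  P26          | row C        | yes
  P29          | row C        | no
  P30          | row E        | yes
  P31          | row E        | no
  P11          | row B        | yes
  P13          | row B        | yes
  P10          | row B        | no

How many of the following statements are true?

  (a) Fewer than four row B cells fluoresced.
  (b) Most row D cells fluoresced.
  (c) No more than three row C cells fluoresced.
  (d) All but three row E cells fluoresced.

3

(a) row B: |A| = 6, |A ∩ B| = 4; needs |A ∩ B| < 4 — false.
(b) row D: |A| = 8, |A ∩ B| = 5; needs |A ∩ B| > |A ∖ B| — true.
(c) row C: |A| = 8, |A ∩ B| = 3; needs |A ∩ B| ≤ 3 — true.
(d) row E: |A| = 5, |A ∩ B| = 2; needs |A ∖ B| = 3 — true.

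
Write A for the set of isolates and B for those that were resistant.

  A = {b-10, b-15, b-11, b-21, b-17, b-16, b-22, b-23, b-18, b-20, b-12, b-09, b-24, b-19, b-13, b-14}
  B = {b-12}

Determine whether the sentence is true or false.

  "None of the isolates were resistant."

False

'None of the isolates were resistant' holds iff A ∩ B = ∅ (|A ∩ B| = 0).
|A| = 16, |A ∩ B| = 1, |A ∖ B| = 15.
So the statement is false.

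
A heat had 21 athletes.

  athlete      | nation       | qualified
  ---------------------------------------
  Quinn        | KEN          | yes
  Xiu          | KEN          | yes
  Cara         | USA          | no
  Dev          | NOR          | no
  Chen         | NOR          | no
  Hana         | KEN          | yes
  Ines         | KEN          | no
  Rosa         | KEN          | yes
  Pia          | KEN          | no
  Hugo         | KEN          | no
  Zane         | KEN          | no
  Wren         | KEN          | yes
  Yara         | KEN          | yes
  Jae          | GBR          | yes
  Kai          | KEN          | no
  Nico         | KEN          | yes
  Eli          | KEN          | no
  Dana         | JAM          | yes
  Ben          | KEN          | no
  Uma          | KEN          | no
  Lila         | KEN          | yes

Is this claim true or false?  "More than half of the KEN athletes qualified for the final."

The determiner here denotes the relation: |A ∩ B| > |A ∖ B|.
|A| = 16, |A ∩ B| = 8, |A ∖ B| = 8.
8 = 8, so the statement is false.

False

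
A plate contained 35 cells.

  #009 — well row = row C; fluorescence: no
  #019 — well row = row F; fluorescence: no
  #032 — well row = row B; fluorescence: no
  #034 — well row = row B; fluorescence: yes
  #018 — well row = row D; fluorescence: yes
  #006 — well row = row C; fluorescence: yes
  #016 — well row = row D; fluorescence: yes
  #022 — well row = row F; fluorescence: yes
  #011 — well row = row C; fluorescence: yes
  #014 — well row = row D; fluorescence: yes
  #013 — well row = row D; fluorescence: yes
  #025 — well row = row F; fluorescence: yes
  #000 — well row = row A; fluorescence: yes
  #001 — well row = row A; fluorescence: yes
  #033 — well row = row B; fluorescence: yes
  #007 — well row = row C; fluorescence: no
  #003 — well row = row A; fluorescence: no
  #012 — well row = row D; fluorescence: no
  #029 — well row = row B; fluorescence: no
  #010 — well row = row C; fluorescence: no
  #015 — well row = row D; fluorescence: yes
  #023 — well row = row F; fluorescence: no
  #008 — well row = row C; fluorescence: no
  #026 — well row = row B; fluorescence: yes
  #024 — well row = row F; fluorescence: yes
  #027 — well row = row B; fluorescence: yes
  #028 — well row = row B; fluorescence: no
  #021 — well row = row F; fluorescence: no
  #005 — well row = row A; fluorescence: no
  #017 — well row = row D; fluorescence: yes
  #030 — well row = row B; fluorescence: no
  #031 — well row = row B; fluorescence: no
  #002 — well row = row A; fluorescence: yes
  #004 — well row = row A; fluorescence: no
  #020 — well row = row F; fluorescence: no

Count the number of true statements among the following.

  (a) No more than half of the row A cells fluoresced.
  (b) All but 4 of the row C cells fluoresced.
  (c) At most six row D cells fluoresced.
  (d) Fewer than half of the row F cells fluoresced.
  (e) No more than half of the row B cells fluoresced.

(a) row A: |A| = 6, |A ∩ B| = 3; needs |A ∩ B| ≤ |A ∖ B| — true.
(b) row C: |A| = 6, |A ∩ B| = 2; needs |A ∖ B| = 4 — true.
(c) row D: |A| = 7, |A ∩ B| = 6; needs |A ∩ B| ≤ 6 — true.
(d) row F: |A| = 7, |A ∩ B| = 3; needs |A ∩ B| < |A ∖ B| — true.
(e) row B: |A| = 9, |A ∩ B| = 4; needs |A ∩ B| ≤ |A ∖ B| — true.

5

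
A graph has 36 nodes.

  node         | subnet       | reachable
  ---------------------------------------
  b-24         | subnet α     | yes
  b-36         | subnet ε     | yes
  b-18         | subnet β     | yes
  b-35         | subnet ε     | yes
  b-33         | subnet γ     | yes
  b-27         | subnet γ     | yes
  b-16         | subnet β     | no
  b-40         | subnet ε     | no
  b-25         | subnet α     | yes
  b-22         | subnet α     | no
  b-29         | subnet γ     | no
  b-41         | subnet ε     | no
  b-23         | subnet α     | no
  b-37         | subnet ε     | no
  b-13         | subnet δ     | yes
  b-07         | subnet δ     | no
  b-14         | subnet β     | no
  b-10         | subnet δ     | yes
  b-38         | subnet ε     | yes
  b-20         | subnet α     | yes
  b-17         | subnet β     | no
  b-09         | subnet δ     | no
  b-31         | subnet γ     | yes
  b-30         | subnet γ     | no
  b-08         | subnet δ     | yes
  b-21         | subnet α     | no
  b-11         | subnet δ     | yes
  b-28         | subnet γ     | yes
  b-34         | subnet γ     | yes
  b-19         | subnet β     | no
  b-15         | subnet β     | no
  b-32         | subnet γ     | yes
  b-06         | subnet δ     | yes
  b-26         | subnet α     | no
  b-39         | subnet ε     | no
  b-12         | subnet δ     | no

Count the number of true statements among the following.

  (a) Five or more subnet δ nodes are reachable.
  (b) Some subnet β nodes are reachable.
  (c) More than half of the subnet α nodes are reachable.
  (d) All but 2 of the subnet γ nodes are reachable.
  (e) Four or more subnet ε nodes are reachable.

3

(a) subnet δ: |A| = 8, |A ∩ B| = 5; needs |A ∩ B| ≥ 5 — true.
(b) subnet β: |A| = 6, |A ∩ B| = 1; needs A ∩ B ≠ ∅ (|A ∩ B| ≥ 1) — true.
(c) subnet α: |A| = 7, |A ∩ B| = 3; needs |A ∩ B| > |A ∖ B| — false.
(d) subnet γ: |A| = 8, |A ∩ B| = 6; needs |A ∖ B| = 2 — true.
(e) subnet ε: |A| = 7, |A ∩ B| = 3; needs |A ∩ B| ≥ 4 — false.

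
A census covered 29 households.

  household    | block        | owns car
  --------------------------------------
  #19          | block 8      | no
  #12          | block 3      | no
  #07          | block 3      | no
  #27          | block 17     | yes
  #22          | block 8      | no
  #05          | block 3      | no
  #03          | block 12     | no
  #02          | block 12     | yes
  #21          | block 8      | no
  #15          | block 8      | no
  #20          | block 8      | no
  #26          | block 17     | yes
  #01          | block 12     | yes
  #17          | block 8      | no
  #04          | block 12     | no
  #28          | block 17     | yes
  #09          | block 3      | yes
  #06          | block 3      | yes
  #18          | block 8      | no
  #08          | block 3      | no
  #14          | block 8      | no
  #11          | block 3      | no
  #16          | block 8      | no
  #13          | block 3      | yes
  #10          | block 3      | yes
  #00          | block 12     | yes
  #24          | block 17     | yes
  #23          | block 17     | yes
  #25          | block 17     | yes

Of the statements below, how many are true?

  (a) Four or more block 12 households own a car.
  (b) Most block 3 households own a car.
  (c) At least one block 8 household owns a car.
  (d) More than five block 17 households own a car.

(a) block 12: |A| = 5, |A ∩ B| = 3; needs |A ∩ B| ≥ 4 — false.
(b) block 3: |A| = 9, |A ∩ B| = 4; needs |A ∩ B| > |A ∖ B| — false.
(c) block 8: |A| = 9, |A ∩ B| = 0; needs A ∩ B ≠ ∅ (|A ∩ B| ≥ 1) — false.
(d) block 17: |A| = 6, |A ∩ B| = 6; needs |A ∩ B| > 5 — true.

1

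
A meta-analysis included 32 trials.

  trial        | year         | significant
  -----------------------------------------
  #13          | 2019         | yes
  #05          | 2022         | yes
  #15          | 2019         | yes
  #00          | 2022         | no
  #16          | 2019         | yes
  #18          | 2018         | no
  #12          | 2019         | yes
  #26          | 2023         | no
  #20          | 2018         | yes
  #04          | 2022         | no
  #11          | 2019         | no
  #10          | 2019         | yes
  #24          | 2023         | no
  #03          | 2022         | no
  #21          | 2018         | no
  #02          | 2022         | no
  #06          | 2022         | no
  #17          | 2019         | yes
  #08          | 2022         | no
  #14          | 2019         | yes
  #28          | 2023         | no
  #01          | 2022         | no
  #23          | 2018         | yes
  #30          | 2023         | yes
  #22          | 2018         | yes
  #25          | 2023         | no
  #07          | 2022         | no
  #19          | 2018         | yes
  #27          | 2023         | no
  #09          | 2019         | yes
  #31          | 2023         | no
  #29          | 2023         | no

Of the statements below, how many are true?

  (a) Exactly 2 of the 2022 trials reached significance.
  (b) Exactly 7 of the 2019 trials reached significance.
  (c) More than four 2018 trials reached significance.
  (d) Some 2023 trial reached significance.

(a) 2022: |A| = 9, |A ∩ B| = 1; needs |A ∩ B| = 2 — false.
(b) 2019: |A| = 9, |A ∩ B| = 8; needs |A ∩ B| = 7 — false.
(c) 2018: |A| = 6, |A ∩ B| = 4; needs |A ∩ B| > 4 — false.
(d) 2023: |A| = 8, |A ∩ B| = 1; needs A ∩ B ≠ ∅ (|A ∩ B| ≥ 1) — true.

1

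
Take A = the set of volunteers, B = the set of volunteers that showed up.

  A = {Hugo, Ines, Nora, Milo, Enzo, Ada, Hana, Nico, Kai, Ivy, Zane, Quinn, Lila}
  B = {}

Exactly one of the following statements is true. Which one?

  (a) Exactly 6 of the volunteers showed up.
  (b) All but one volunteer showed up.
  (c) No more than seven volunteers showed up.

(c)

|A| = 13, |A ∩ B| = 0, |A ∖ B| = 13.
(a) requires |A ∩ B| = 6: false.
(b) requires |A ∖ B| = 1: false.
(c) requires |A ∩ B| ≤ 7: true.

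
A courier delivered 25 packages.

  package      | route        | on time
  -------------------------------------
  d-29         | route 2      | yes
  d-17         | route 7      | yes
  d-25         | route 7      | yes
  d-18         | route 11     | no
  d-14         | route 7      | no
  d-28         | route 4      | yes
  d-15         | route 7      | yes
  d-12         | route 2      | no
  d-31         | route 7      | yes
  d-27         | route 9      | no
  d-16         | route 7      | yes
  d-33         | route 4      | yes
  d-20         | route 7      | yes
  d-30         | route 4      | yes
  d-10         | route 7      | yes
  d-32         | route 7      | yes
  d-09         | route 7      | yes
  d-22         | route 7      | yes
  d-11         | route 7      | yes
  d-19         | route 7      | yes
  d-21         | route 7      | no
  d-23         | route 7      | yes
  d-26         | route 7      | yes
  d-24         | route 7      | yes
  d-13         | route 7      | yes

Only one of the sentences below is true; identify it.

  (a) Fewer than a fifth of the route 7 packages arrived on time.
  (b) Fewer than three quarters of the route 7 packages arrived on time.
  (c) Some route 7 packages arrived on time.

|A| = 18, |A ∩ B| = 16, |A ∖ B| = 2.
(a) requires |A ∩ B| / |A| < 1/5: false.
(b) requires |A ∩ B| / |A| < 3/4: false.
(c) requires A ∩ B ≠ ∅ (|A ∩ B| ≥ 1): true.

(c)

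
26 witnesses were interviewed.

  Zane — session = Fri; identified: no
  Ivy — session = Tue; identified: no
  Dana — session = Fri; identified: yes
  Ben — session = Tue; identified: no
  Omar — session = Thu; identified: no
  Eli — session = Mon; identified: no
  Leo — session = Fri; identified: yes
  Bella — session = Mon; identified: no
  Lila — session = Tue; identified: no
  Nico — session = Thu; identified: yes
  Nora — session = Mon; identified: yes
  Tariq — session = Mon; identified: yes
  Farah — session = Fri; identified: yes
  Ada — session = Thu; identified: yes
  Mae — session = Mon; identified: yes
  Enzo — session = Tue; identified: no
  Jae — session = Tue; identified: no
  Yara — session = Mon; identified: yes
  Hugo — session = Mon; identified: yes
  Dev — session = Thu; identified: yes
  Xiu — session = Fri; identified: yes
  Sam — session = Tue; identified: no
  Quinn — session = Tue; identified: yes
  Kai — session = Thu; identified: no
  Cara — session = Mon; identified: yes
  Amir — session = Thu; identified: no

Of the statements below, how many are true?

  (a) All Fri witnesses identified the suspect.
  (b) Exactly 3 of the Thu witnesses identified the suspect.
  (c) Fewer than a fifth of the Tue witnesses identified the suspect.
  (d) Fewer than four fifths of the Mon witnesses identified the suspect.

(a) Fri: |A| = 5, |A ∩ B| = 4; needs A ⊆ B, i.e. every element of A is in B (|A ∖ B| = 0) — false.
(b) Thu: |A| = 6, |A ∩ B| = 3; needs |A ∩ B| = 3 — true.
(c) Tue: |A| = 7, |A ∩ B| = 1; needs |A ∩ B| / |A| < 1/5 — true.
(d) Mon: |A| = 8, |A ∩ B| = 6; needs |A ∩ B| / |A| < 4/5 — true.

3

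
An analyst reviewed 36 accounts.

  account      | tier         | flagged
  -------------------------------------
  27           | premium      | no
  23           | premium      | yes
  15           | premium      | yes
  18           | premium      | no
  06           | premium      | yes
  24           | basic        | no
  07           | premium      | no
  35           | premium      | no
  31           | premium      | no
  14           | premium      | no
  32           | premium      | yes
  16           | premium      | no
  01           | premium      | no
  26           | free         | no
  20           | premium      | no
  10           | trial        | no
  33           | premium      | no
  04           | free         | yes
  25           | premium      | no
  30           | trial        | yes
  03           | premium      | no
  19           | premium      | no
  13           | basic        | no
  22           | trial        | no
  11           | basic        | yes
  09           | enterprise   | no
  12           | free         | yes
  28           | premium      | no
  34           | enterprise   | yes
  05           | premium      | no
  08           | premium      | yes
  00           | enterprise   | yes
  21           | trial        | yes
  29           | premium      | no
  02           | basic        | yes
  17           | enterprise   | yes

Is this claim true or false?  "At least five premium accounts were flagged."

True

The determiner here denotes the relation: |A ∩ B| ≥ 5.
|A| = 21, |A ∩ B| = 5, |A ∖ B| = 16.
|A ∩ B| = 5, so the statement is true.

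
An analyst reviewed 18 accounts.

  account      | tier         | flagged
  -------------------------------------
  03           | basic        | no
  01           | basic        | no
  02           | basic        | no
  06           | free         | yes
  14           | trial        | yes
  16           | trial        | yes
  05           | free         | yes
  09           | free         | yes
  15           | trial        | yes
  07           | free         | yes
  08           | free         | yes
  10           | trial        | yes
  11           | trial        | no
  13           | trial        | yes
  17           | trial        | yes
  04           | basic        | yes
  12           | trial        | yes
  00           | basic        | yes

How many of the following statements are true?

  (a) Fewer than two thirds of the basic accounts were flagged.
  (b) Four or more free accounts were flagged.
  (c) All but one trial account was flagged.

3

(a) basic: |A| = 5, |A ∩ B| = 2; needs |A ∩ B| / |A| < 2/3 — true.
(b) free: |A| = 5, |A ∩ B| = 5; needs |A ∩ B| ≥ 4 — true.
(c) trial: |A| = 8, |A ∩ B| = 7; needs |A ∖ B| = 1 — true.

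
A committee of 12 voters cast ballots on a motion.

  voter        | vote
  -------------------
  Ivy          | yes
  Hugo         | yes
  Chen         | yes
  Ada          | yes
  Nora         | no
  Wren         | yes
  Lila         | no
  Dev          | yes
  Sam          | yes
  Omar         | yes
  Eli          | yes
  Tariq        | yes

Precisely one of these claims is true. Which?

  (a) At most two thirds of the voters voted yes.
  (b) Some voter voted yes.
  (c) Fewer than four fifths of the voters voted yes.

(b)

|A| = 12, |A ∩ B| = 10, |A ∖ B| = 2.
(a) requires |A ∩ B| / |A| ≤ 2/3: false.
(b) requires A ∩ B ≠ ∅ (|A ∩ B| ≥ 1): true.
(c) requires |A ∩ B| / |A| < 4/5: false.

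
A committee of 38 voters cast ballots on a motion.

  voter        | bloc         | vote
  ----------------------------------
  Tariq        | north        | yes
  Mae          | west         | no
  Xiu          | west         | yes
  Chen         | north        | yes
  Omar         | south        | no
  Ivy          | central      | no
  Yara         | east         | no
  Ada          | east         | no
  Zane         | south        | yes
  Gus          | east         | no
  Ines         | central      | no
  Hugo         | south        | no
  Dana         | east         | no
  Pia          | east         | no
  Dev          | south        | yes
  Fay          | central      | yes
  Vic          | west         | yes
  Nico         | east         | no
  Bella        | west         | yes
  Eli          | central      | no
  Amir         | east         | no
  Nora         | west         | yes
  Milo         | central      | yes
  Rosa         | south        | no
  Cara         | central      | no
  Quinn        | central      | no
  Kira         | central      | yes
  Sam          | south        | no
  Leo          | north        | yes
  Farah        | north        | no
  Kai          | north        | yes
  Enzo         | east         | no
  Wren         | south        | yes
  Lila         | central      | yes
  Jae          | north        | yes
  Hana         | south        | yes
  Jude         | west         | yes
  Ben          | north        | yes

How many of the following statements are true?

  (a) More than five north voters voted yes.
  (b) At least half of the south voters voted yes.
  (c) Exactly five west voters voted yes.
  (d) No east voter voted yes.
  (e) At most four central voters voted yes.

(a) north: |A| = 7, |A ∩ B| = 6; needs |A ∩ B| > 5 — true.
(b) south: |A| = 8, |A ∩ B| = 4; needs |A ∩ B| ≥ |A ∖ B| — true.
(c) west: |A| = 6, |A ∩ B| = 5; needs |A ∩ B| = 5 — true.
(d) east: |A| = 8, |A ∩ B| = 0; needs A ∩ B = ∅ (|A ∩ B| = 0) — true.
(e) central: |A| = 9, |A ∩ B| = 4; needs |A ∩ B| ≤ 4 — true.

5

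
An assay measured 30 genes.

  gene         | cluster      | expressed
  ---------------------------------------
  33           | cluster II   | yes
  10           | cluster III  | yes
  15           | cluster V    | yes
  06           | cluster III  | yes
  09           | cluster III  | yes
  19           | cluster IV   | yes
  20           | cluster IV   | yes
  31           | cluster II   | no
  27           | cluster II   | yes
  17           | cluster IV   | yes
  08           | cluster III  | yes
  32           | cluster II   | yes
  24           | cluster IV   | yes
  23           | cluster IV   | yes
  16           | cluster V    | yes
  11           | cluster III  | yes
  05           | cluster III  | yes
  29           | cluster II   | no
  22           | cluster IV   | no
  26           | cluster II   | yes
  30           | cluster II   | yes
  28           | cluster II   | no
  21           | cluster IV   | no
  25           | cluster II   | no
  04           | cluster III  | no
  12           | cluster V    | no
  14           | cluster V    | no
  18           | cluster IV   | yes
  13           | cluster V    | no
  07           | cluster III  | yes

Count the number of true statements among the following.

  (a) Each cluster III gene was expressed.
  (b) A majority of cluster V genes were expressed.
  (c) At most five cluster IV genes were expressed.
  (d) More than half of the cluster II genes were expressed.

(a) cluster III: |A| = 8, |A ∩ B| = 7; needs A ⊆ B, i.e. every element of A is in B (|A ∖ B| = 0) — false.
(b) cluster V: |A| = 5, |A ∩ B| = 2; needs |A ∩ B| > |A ∖ B| — false.
(c) cluster IV: |A| = 8, |A ∩ B| = 6; needs |A ∩ B| ≤ 5 — false.
(d) cluster II: |A| = 9, |A ∩ B| = 5; needs |A ∩ B| > |A ∖ B| — true.

1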